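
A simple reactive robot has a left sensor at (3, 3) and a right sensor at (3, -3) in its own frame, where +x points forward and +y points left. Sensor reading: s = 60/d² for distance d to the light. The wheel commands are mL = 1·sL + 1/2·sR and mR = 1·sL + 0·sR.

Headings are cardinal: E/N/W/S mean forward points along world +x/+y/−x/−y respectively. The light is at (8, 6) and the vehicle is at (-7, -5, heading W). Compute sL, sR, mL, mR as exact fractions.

left sensor world pos  = (-10, -8); dL² = 520
right sensor world pos = (-10, -2); dR² = 388
sL = 60/520 = 3/26
sR = 60/388 = 15/97
mL = 1·sL + 1/2·sR = 243/1261
mR = 1·sL + 0·sR = 3/26

3/26 15/97 243/1261 3/26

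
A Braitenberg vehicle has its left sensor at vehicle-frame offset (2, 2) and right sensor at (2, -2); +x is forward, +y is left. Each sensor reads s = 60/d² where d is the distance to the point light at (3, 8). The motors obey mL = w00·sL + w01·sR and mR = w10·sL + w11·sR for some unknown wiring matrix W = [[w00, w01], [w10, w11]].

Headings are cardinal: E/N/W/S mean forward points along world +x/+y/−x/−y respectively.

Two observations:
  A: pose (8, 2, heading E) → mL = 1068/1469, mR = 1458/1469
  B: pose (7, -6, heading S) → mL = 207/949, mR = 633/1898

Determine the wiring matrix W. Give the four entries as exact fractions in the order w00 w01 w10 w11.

1/2 1/2 1/2 1

obs A: pose=(8,2,E) → sL=12/13, sR=60/113, mL=1068/1469, mR=1458/1469
obs B: pose=(7,-6,S) → sL=15/73, sR=3/13, mL=207/949, mR=633/1898
sensor matrix S = [[12/13, 60/113], [15/73, 3/13]]; det S = 144864/1394081
solve [mL_A; mL_B] = S·[w00; w01] and [mR_A; mR_B] = S·[w10; w11]:
  w00 = 1/2, w01 = 1/2, w10 = 1/2, w11 = 1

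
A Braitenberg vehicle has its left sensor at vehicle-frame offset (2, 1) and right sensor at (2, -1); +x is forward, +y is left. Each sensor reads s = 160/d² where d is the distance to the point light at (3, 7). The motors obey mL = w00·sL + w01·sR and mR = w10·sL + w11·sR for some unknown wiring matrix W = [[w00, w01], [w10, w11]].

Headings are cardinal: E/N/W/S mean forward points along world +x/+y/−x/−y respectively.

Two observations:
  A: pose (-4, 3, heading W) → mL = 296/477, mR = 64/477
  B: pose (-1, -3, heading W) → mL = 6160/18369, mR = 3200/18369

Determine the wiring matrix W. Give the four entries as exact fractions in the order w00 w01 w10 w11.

1 -1/2 -1/2 1/2

obs A: pose=(-4,3,W) → sL=80/53, sR=16/9, mL=296/477, mR=64/477
obs B: pose=(-1,-3,W) → sL=160/157, sR=160/117, mL=6160/18369, mR=3200/18369
sensor matrix S = [[80/53, 16/9], [160/157, 160/117]]; det S = 81920/324519
solve [mL_A; mL_B] = S·[w00; w01] and [mR_A; mR_B] = S·[w10; w11]:
  w00 = 1, w01 = -1/2, w10 = -1/2, w11 = 1/2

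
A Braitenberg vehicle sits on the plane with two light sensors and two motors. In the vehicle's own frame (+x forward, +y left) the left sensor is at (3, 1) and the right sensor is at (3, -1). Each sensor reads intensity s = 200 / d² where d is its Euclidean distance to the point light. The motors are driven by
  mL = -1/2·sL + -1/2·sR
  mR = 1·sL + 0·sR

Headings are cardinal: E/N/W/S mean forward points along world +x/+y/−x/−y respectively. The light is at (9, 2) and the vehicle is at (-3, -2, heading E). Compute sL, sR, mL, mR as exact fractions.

left sensor world pos  = (0, -1); dL² = 90
right sensor world pos = (0, -3); dR² = 106
sL = 200/90 = 20/9
sR = 200/106 = 100/53
mL = -1/2·sL + -1/2·sR = -980/477
mR = 1·sL + 0·sR = 20/9

20/9 100/53 -980/477 20/9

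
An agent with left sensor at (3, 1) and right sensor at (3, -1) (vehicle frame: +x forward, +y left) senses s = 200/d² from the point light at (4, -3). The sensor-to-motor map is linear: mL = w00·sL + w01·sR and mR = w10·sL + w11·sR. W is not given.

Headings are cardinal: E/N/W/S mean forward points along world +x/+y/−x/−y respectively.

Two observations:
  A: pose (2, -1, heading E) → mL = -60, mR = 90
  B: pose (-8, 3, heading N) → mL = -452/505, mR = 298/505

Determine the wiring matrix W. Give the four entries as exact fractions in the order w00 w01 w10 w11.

obs A: pose=(2,-1,E) → sL=20, sR=100, mL=-60, mR=90
obs B: pose=(-8,3,N) → sL=4/5, sR=100/101, mL=-452/505, mR=298/505
sensor matrix S = [[20, 100], [4/5, 100/101]]; det S = -6080/101
solve [mL_A; mL_B] = S·[w00; w01] and [mR_A; mR_B] = S·[w10; w11]:
  w00 = -1/2, w01 = -1/2, w10 = -1/2, w11 = 1

-1/2 -1/2 -1/2 1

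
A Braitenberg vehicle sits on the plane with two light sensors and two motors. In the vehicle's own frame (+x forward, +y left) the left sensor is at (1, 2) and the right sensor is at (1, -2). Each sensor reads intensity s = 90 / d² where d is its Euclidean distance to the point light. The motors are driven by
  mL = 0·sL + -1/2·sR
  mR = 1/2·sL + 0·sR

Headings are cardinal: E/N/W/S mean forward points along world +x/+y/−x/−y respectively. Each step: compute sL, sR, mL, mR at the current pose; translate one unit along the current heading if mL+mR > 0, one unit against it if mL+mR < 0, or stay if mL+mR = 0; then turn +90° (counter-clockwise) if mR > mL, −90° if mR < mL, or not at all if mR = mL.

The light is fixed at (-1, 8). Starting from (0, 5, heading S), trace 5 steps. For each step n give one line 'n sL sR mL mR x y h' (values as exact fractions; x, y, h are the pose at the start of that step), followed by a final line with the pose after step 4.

0 18/5 90/17 -45/17 9/5 0 5 S
1 45/2 9/2 -9/4 45/4 0 6 E
2 90 90/17 -45/17 45 1 6 N
3 9 45 -45/2 9/2 1 7 W
4 90/29 18 -9 45/29 2 7 S
final 2 8 E

n=0: pose=(0,5,S); sL=18/5, sR=90/17; mL=-45/17, mR=9/5; mL+mR=-72/85 → advance -1; mR−mL=378/85 → turn +1·90°
n=1: pose=(0,6,E); sL=45/2, sR=9/2; mL=-9/4, mR=45/4; mL+mR=9 → advance +1; mR−mL=27/2 → turn +1·90°
n=2: pose=(1,6,N); sL=90, sR=90/17; mL=-45/17, mR=45; mL+mR=720/17 → advance +1; mR−mL=810/17 → turn +1·90°
n=3: pose=(1,7,W); sL=9, sR=45; mL=-45/2, mR=9/2; mL+mR=-18 → advance -1; mR−mL=27 → turn +1·90°
n=4: pose=(2,7,S); sL=90/29, sR=18; mL=-9, mR=45/29; mL+mR=-216/29 → advance -1; mR−mL=306/29 → turn +1·90°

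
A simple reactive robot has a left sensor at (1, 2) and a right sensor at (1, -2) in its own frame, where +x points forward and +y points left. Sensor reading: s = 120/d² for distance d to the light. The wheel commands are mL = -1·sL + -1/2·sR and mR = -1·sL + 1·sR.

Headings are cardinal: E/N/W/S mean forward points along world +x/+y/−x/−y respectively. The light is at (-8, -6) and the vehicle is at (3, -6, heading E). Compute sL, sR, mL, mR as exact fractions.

30/37 30/37 -45/37 0

left sensor world pos  = (4, -4); dL² = 148
right sensor world pos = (4, -8); dR² = 148
sL = 120/148 = 30/37
sR = 120/148 = 30/37
mL = -1·sL + -1/2·sR = -45/37
mR = -1·sL + 1·sR = 0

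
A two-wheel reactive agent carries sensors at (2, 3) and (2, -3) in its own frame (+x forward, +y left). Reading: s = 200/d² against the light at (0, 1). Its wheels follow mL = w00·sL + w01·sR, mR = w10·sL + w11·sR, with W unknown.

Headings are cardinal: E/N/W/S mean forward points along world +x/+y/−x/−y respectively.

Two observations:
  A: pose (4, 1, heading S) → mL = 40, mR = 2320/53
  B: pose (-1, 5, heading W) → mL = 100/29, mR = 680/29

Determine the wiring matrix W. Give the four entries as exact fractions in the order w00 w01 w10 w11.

obs A: pose=(4,1,S) → sL=200/53, sR=40, mL=40, mR=2320/53
obs B: pose=(-1,5,W) → sL=20, sR=100/29, mL=100/29, mR=680/29
sensor matrix S = [[200/53, 40], [20, 100/29]]; det S = -1209600/1537
solve [mL_A; mL_B] = S·[w00; w01] and [mR_A; mR_B] = S·[w10; w11]:
  w00 = 0, w01 = 1, w10 = 1, w11 = 1

0 1 1 1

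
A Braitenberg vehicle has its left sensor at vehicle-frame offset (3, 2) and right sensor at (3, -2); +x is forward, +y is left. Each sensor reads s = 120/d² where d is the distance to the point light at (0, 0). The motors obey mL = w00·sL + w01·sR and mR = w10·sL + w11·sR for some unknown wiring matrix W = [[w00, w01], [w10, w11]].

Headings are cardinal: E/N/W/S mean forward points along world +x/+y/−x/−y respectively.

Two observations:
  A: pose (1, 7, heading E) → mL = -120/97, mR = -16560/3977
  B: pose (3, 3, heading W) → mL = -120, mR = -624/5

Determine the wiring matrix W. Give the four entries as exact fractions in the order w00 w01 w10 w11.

-1 0 -1 -1

obs A: pose=(1,7,E) → sL=120/97, sR=120/41, mL=-120/97, mR=-16560/3977
obs B: pose=(3,3,W) → sL=120, sR=24/5, mL=-120, mR=-624/5
sensor matrix S = [[120/97, 120/41], [120, 24/5]]; det S = -1373184/3977
solve [mL_A; mL_B] = S·[w00; w01] and [mR_A; mR_B] = S·[w10; w11]:
  w00 = -1, w01 = 0, w10 = -1, w11 = -1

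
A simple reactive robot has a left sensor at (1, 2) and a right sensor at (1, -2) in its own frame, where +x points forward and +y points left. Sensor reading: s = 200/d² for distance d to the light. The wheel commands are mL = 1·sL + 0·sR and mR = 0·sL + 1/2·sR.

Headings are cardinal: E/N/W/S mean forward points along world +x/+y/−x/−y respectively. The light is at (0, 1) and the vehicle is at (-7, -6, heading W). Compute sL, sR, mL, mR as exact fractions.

40/29 200/89 40/29 100/89

left sensor world pos  = (-8, -8); dL² = 145
right sensor world pos = (-8, -4); dR² = 89
sL = 200/145 = 40/29
sR = 200/89 = 200/89
mL = 1·sL + 0·sR = 40/29
mR = 0·sL + 1/2·sR = 100/89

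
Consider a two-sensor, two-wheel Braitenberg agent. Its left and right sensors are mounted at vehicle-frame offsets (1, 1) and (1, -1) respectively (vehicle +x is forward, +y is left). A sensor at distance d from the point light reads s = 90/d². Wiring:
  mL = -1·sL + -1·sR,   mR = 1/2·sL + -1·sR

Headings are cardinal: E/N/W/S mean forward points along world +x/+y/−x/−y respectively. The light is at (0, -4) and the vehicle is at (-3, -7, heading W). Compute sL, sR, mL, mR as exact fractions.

left sensor world pos  = (-4, -8); dL² = 32
right sensor world pos = (-4, -6); dR² = 20
sL = 90/32 = 45/16
sR = 90/20 = 9/2
mL = -1·sL + -1·sR = -117/16
mR = 1/2·sL + -1·sR = -99/32

45/16 9/2 -117/16 -99/32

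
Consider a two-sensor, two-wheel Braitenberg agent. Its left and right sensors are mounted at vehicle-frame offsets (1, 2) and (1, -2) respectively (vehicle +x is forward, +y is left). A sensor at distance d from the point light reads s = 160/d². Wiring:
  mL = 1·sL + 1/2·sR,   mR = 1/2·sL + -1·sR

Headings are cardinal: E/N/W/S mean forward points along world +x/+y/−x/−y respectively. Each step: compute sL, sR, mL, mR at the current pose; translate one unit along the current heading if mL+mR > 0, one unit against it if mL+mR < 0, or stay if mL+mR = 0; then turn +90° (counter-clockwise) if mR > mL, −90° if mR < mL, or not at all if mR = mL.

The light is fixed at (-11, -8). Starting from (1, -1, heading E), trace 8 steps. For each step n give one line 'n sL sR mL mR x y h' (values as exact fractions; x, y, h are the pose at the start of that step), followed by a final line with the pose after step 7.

n=0: pose=(1,-1,E); sL=16/25, sR=80/97; mL=2552/2425, mR=-1224/2425; mL+mR=1328/2425 → advance +1; mR−mL=-3776/2425 → turn -1·90°
n=1: pose=(2,-1,S); sL=160/261, sR=160/157; mL=46000/40977, mR=-29200/40977; mL+mR=5600/13659 → advance +1; mR−mL=-75200/40977 → turn -1·90°
n=2: pose=(2,-2,W); sL=1, sR=10/13; mL=18/13, mR=-7/26; mL+mR=29/26 → advance +1; mR−mL=-43/26 → turn -1·90°
n=3: pose=(1,-2,N); sL=160/149, sR=32/49; mL=10224/7301, mR=-848/7301; mL+mR=9376/7301 → advance +1; mR−mL=-11072/7301 → turn -1·90°
n=4: pose=(1,-1,E); sL=16/25, sR=80/97; mL=2552/2425, mR=-1224/2425; mL+mR=1328/2425 → advance +1; mR−mL=-3776/2425 → turn -1·90°
n=5: pose=(2,-1,S); sL=160/261, sR=160/157; mL=46000/40977, mR=-29200/40977; mL+mR=5600/13659 → advance +1; mR−mL=-75200/40977 → turn -1·90°
n=6: pose=(2,-2,W); sL=1, sR=10/13; mL=18/13, mR=-7/26; mL+mR=29/26 → advance +1; mR−mL=-43/26 → turn -1·90°
n=7: pose=(1,-2,N); sL=160/149, sR=32/49; mL=10224/7301, mR=-848/7301; mL+mR=9376/7301 → advance +1; mR−mL=-11072/7301 → turn -1·90°

0 16/25 80/97 2552/2425 -1224/2425 1 -1 E
1 160/261 160/157 46000/40977 -29200/40977 2 -1 S
2 1 10/13 18/13 -7/26 2 -2 W
3 160/149 32/49 10224/7301 -848/7301 1 -2 N
4 16/25 80/97 2552/2425 -1224/2425 1 -1 E
5 160/261 160/157 46000/40977 -29200/40977 2 -1 S
6 1 10/13 18/13 -7/26 2 -2 W
7 160/149 32/49 10224/7301 -848/7301 1 -2 N
final 1 -1 E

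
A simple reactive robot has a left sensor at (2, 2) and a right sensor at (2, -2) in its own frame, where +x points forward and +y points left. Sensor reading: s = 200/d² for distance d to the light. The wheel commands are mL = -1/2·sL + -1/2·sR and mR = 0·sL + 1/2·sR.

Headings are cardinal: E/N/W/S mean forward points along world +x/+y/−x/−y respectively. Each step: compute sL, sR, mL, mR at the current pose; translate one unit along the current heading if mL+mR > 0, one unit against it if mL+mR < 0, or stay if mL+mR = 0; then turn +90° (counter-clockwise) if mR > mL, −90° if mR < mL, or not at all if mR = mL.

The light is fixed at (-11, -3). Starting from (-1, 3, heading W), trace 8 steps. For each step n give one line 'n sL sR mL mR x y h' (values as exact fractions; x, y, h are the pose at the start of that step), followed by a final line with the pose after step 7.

n=0: pose=(-1,3,W); sL=5/2, sR=25/16; mL=-65/32, mR=25/32; mL+mR=-5/4 → advance -1; mR−mL=45/16 → turn +1·90°
n=1: pose=(0,3,S); sL=40/37, sR=200/97; mL=-5640/3589, mR=100/97; mL+mR=-20/37 → advance -1; mR−mL=9340/3589 → turn +1·90°
n=2: pose=(0,4,E); sL=4/5, sR=100/97; mL=-444/485, mR=50/97; mL+mR=-2/5 → advance -1; mR−mL=694/485 → turn +1·90°
n=3: pose=(-1,4,N); sL=40/29, sR=8/9; mL=-296/261, mR=4/9; mL+mR=-20/29 → advance -1; mR−mL=412/261 → turn +1·90°
n=4: pose=(-1,3,W); sL=5/2, sR=25/16; mL=-65/32, mR=25/32; mL+mR=-5/4 → advance -1; mR−mL=45/16 → turn +1·90°
n=5: pose=(0,3,S); sL=40/37, sR=200/97; mL=-5640/3589, mR=100/97; mL+mR=-20/37 → advance -1; mR−mL=9340/3589 → turn +1·90°
n=6: pose=(0,4,E); sL=4/5, sR=100/97; mL=-444/485, mR=50/97; mL+mR=-2/5 → advance -1; mR−mL=694/485 → turn +1·90°
n=7: pose=(-1,4,N); sL=40/29, sR=8/9; mL=-296/261, mR=4/9; mL+mR=-20/29 → advance -1; mR−mL=412/261 → turn +1·90°

0 5/2 25/16 -65/32 25/32 -1 3 W
1 40/37 200/97 -5640/3589 100/97 0 3 S
2 4/5 100/97 -444/485 50/97 0 4 E
3 40/29 8/9 -296/261 4/9 -1 4 N
4 5/2 25/16 -65/32 25/32 -1 3 W
5 40/37 200/97 -5640/3589 100/97 0 3 S
6 4/5 100/97 -444/485 50/97 0 4 E
7 40/29 8/9 -296/261 4/9 -1 4 N
final -1 3 W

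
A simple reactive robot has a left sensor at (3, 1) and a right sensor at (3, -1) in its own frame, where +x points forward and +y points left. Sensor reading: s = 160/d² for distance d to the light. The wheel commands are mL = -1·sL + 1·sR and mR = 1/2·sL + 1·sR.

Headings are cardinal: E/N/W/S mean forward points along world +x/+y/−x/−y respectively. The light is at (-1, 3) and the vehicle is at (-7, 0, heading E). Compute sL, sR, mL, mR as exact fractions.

left sensor world pos  = (-4, 1); dL² = 13
right sensor world pos = (-4, -1); dR² = 25
sL = 160/13 = 160/13
sR = 160/25 = 32/5
mL = -1·sL + 1·sR = -384/65
mR = 1/2·sL + 1·sR = 816/65

160/13 32/5 -384/65 816/65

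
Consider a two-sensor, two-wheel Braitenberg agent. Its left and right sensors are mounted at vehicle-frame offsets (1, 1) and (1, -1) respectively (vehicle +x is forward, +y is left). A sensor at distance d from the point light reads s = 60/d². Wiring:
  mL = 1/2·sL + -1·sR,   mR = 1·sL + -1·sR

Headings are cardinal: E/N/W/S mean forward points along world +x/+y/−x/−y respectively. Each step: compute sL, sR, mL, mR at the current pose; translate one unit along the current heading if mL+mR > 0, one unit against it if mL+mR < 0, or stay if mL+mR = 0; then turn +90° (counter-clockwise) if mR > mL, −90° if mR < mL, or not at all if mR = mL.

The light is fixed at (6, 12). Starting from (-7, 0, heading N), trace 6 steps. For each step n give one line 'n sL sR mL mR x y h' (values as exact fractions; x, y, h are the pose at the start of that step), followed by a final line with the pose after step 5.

n=0: pose=(-7,0,N); sL=60/317, sR=12/53; mL=-2214/16801, mR=-624/16801; mL+mR=-2838/16801 → advance -1; mR−mL=30/317 → turn +1·90°
n=1: pose=(-7,-1,W); sL=15/98, sR=3/17; mL=-333/3332, mR=-39/1666; mL+mR=-411/3332 → advance -1; mR−mL=15/196 → turn +1·90°
n=2: pose=(-6,-1,S); sL=60/317, sR=12/73; mL=-1614/23141, mR=576/23141; mL+mR=-1038/23141 → advance -1; mR−mL=30/317 → turn +1·90°
n=3: pose=(-6,0,E); sL=30/121, sR=6/29; mL=-291/3509, mR=144/3509; mL+mR=-147/3509 → advance -1; mR−mL=15/121 → turn +1·90°
n=4: pose=(-7,0,N); sL=60/317, sR=12/53; mL=-2214/16801, mR=-624/16801; mL+mR=-2838/16801 → advance -1; mR−mL=30/317 → turn +1·90°
n=5: pose=(-7,-1,W); sL=15/98, sR=3/17; mL=-333/3332, mR=-39/1666; mL+mR=-411/3332 → advance -1; mR−mL=15/196 → turn +1·90°

0 60/317 12/53 -2214/16801 -624/16801 -7 0 N
1 15/98 3/17 -333/3332 -39/1666 -7 -1 W
2 60/317 12/73 -1614/23141 576/23141 -6 -1 S
3 30/121 6/29 -291/3509 144/3509 -6 0 E
4 60/317 12/53 -2214/16801 -624/16801 -7 0 N
5 15/98 3/17 -333/3332 -39/1666 -7 -1 W
final -6 -1 S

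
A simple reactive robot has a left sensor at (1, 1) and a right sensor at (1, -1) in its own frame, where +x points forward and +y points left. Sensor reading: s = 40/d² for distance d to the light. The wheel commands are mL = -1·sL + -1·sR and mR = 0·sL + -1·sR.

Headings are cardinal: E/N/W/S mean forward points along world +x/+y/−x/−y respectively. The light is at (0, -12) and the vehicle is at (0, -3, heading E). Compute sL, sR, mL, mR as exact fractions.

40/101 8/13 -1328/1313 -8/13

left sensor world pos  = (1, -2); dL² = 101
right sensor world pos = (1, -4); dR² = 65
sL = 40/101 = 40/101
sR = 40/65 = 8/13
mL = -1·sL + -1·sR = -1328/1313
mR = 0·sL + -1·sR = -8/13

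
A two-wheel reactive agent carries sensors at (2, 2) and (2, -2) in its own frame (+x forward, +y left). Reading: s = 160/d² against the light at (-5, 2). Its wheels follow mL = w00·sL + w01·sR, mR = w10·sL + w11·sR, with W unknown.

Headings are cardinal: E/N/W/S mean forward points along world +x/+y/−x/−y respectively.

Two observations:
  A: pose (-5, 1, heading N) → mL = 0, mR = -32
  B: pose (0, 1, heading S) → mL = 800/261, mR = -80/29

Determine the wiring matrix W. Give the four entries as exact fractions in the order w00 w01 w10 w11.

-1/2 1/2 -1 0

obs A: pose=(-5,1,N) → sL=32, sR=32, mL=0, mR=-32
obs B: pose=(0,1,S) → sL=80/29, sR=80/9, mL=800/261, mR=-80/29
sensor matrix S = [[32, 32], [80/29, 80/9]]; det S = 51200/261
solve [mL_A; mL_B] = S·[w00; w01] and [mR_A; mR_B] = S·[w10; w11]:
  w00 = -1/2, w01 = 1/2, w10 = -1, w11 = 0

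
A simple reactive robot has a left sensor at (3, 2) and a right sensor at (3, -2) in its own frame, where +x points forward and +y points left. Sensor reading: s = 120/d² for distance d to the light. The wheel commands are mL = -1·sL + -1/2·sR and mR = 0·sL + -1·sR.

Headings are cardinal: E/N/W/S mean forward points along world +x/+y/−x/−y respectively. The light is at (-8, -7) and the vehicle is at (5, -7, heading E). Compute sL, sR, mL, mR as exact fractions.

left sensor world pos  = (8, -5); dL² = 260
right sensor world pos = (8, -9); dR² = 260
sL = 120/260 = 6/13
sR = 120/260 = 6/13
mL = -1·sL + -1/2·sR = -9/13
mR = 0·sL + -1·sR = -6/13

6/13 6/13 -9/13 -6/13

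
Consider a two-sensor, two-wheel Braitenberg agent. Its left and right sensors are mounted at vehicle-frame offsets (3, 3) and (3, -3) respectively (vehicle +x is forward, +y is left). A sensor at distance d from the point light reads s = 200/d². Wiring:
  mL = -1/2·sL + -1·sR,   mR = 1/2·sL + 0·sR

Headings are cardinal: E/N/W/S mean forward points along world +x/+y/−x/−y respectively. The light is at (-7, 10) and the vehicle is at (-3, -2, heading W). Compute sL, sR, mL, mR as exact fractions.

left sensor world pos  = (-6, -5); dL² = 226
right sensor world pos = (-6, 1); dR² = 82
sL = 200/226 = 100/113
sR = 200/82 = 100/41
mL = -1/2·sL + -1·sR = -13350/4633
mR = 1/2·sL + 0·sR = 50/113

100/113 100/41 -13350/4633 50/113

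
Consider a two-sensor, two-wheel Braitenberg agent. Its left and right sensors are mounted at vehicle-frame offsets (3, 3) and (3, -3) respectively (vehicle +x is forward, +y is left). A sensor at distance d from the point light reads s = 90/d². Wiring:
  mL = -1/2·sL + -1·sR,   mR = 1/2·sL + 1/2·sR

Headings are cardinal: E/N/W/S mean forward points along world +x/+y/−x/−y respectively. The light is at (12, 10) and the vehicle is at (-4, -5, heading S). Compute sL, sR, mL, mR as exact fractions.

left sensor world pos  = (-1, -8); dL² = 493
right sensor world pos = (-7, -8); dR² = 685
sL = 90/493 = 90/493
sR = 90/685 = 18/137
mL = -1/2·sL + -1·sR = -15039/67541
mR = 1/2·sL + 1/2·sR = 10602/67541

90/493 18/137 -15039/67541 10602/67541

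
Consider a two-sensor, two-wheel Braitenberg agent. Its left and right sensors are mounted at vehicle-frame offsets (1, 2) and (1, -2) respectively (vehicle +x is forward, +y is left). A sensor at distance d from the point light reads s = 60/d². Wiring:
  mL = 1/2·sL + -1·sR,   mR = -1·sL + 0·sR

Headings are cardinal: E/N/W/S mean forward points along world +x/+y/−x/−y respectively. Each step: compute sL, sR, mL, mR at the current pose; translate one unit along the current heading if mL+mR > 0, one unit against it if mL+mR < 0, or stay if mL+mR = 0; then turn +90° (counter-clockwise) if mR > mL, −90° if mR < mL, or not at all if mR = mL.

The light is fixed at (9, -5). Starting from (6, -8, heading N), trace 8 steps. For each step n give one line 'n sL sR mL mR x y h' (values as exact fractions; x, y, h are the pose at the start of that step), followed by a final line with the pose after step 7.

n=0: pose=(6,-8,N); sL=60/29, sR=12; mL=-318/29, mR=-60/29; mL+mR=-378/29 → advance -1; mR−mL=258/29 → turn +1·90°
n=1: pose=(6,-9,W); sL=15/13, sR=3; mL=-63/26, mR=-15/13; mL+mR=-93/26 → advance -1; mR−mL=33/26 → turn +1·90°
n=2: pose=(7,-9,S); sL=12/5, sR=60/41; mL=-54/205, mR=-12/5; mL+mR=-546/205 → advance -1; mR−mL=-438/205 → turn -1·90°
n=3: pose=(7,-8,W); sL=30/17, sR=6; mL=-87/17, mR=-30/17; mL+mR=-117/17 → advance -1; mR−mL=57/17 → turn +1·90°
n=4: pose=(8,-8,S); sL=60/17, sR=12/5; mL=-54/85, mR=-60/17; mL+mR=-354/85 → advance -1; mR−mL=-246/85 → turn -1·90°
n=5: pose=(8,-7,W); sL=3, sR=15; mL=-27/2, mR=-3; mL+mR=-33/2 → advance -1; mR−mL=21/2 → turn +1·90°
n=6: pose=(9,-7,S); sL=60/13, sR=60/13; mL=-30/13, mR=-60/13; mL+mR=-90/13 → advance -1; mR−mL=-30/13 → turn -1·90°
n=7: pose=(9,-6,W); sL=6, sR=30; mL=-27, mR=-6; mL+mR=-33 → advance -1; mR−mL=21 → turn +1·90°

0 60/29 12 -318/29 -60/29 6 -8 N
1 15/13 3 -63/26 -15/13 6 -9 W
2 12/5 60/41 -54/205 -12/5 7 -9 S
3 30/17 6 -87/17 -30/17 7 -8 W
4 60/17 12/5 -54/85 -60/17 8 -8 S
5 3 15 -27/2 -3 8 -7 W
6 60/13 60/13 -30/13 -60/13 9 -7 S
7 6 30 -27 -6 9 -6 W
final 10 -6 S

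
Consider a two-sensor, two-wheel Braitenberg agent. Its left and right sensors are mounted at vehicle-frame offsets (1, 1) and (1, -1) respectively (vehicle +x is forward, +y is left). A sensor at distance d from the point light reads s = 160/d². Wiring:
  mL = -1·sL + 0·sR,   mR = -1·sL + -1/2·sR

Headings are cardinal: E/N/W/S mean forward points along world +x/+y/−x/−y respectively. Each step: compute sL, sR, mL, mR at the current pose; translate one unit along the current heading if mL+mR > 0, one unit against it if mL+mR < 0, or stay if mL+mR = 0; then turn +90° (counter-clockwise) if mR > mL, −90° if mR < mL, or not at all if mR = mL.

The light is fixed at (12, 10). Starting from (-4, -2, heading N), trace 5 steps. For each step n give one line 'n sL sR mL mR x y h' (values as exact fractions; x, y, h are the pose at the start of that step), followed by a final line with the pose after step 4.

n=0: pose=(-4,-2,N); sL=16/41, sR=80/173; mL=-16/41, mR=-4408/7093; mL+mR=-7176/7093 → advance -1; mR−mL=-40/173 → turn -1·90°
n=1: pose=(-4,-3,E); sL=160/369, sR=160/421; mL=-160/369, mR=-96880/155349; mL+mR=-164240/155349 → advance -1; mR−mL=-80/421 → turn -1·90°
n=2: pose=(-5,-3,S); sL=40/113, sR=4/13; mL=-40/113, mR=-746/1469; mL+mR=-1266/1469 → advance -1; mR−mL=-2/13 → turn -1·90°
n=3: pose=(-5,-2,W); sL=160/493, sR=32/89; mL=-160/493, mR=-22128/43877; mL+mR=-36368/43877 → advance -1; mR−mL=-16/89 → turn -1·90°
n=4: pose=(-4,-2,N); sL=16/41, sR=80/173; mL=-16/41, mR=-4408/7093; mL+mR=-7176/7093 → advance -1; mR−mL=-40/173 → turn -1·90°

0 16/41 80/173 -16/41 -4408/7093 -4 -2 N
1 160/369 160/421 -160/369 -96880/155349 -4 -3 E
2 40/113 4/13 -40/113 -746/1469 -5 -3 S
3 160/493 32/89 -160/493 -22128/43877 -5 -2 W
4 16/41 80/173 -16/41 -4408/7093 -4 -2 N
final -4 -3 E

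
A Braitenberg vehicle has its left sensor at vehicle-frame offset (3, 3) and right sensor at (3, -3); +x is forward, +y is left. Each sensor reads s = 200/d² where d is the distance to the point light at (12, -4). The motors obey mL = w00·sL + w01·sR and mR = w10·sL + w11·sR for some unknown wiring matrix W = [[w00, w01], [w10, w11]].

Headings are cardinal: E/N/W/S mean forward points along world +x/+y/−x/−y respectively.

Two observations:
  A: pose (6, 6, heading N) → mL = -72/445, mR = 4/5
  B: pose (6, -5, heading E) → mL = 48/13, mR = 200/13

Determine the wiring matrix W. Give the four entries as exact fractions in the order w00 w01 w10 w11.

obs A: pose=(6,6,N) → sL=4/5, sR=100/89, mL=-72/445, mR=4/5
obs B: pose=(6,-5,E) → sL=200/13, sR=8, mL=48/13, mR=200/13
sensor matrix S = [[4/5, 100/89], [200/13, 8]]; det S = -62976/5785
solve [mL_A; mL_B] = S·[w00; w01] and [mR_A; mR_B] = S·[w10; w11]:
  w00 = 1/2, w01 = -1/2, w10 = 1, w11 = 0

1/2 -1/2 1 0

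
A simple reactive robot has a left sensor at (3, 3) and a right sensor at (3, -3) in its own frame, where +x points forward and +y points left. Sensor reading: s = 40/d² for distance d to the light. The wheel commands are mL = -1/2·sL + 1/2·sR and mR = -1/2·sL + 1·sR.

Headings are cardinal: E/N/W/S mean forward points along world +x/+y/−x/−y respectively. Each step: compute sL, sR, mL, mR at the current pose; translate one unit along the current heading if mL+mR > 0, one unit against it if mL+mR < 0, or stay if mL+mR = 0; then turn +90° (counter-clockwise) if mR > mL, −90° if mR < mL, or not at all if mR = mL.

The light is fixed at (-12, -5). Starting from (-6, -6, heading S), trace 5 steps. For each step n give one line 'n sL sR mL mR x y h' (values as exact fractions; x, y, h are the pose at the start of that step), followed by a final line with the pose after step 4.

0 40/97 8/5 288/485 676/485 -6 -6 S
1 20/41 20/53 -120/2173 290/2173 -6 -7 E
2 40/17 40/101 -1680/1717 -1340/1717 -5 -7 N
3 10/13 5/2 45/52 55/26 -5 -8 W
4 40/117 8/9 32/117 28/39 -6 -8 S
final -6 -9 E

n=0: pose=(-6,-6,S); sL=40/97, sR=8/5; mL=288/485, mR=676/485; mL+mR=964/485 → advance +1; mR−mL=4/5 → turn +1·90°
n=1: pose=(-6,-7,E); sL=20/41, sR=20/53; mL=-120/2173, mR=290/2173; mL+mR=170/2173 → advance +1; mR−mL=10/53 → turn +1·90°
n=2: pose=(-5,-7,N); sL=40/17, sR=40/101; mL=-1680/1717, mR=-1340/1717; mL+mR=-3020/1717 → advance -1; mR−mL=20/101 → turn +1·90°
n=3: pose=(-5,-8,W); sL=10/13, sR=5/2; mL=45/52, mR=55/26; mL+mR=155/52 → advance +1; mR−mL=5/4 → turn +1·90°
n=4: pose=(-6,-8,S); sL=40/117, sR=8/9; mL=32/117, mR=28/39; mL+mR=116/117 → advance +1; mR−mL=4/9 → turn +1·90°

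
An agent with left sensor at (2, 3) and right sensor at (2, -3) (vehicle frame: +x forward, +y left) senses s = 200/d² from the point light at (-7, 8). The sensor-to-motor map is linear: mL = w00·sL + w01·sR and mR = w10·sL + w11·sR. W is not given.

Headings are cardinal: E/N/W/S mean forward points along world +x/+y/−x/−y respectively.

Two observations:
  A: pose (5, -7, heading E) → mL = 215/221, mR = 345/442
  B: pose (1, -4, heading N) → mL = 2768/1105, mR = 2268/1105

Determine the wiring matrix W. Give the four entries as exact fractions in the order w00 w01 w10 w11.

1 1 1 1/2

obs A: pose=(5,-7,E) → sL=10/17, sR=5/13, mL=215/221, mR=345/442
obs B: pose=(1,-4,N) → sL=8/5, sR=200/221, mL=2768/1105, mR=2268/1105
sensor matrix S = [[10/17, 5/13], [8/5, 200/221]]; det S = -24/289
solve [mL_A; mL_B] = S·[w00; w01] and [mR_A; mR_B] = S·[w10; w11]:
  w00 = 1, w01 = 1, w10 = 1, w11 = 1/2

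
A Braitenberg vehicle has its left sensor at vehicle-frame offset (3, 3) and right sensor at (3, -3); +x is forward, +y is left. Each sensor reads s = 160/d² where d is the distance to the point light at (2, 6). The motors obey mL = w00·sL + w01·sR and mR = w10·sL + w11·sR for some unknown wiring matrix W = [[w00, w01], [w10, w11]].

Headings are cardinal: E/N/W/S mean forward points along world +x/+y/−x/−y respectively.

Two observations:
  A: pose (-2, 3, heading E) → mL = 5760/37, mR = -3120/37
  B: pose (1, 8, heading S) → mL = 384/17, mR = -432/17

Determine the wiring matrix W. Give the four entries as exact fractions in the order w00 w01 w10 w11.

obs A: pose=(-2,3,E) → sL=160, sR=160/37, mL=5760/37, mR=-3120/37
obs B: pose=(1,8,S) → sL=32, sR=160/17, mL=384/17, mR=-432/17
sensor matrix S = [[160, 160/37], [32, 160/17]]; det S = 860160/629
solve [mL_A; mL_B] = S·[w00; w01] and [mR_A; mR_B] = S·[w10; w11]:
  w00 = 1, w01 = -1, w10 = -1/2, w11 = -1

1 -1 -1/2 -1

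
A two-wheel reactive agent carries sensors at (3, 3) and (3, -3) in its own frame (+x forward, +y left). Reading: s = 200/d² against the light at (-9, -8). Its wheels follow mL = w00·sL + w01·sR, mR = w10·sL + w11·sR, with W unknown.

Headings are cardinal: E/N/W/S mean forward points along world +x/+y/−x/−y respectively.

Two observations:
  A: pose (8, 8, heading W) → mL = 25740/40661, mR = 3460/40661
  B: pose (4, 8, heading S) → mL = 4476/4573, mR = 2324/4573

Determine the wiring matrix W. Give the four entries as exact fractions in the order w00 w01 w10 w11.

obs A: pose=(8,8,W) → sL=40/73, sR=200/557, mL=25740/40661, mR=3460/40661
obs B: pose=(4,8,S) → sL=8/17, sR=200/269, mL=4476/4573, mR=2324/4573
sensor matrix S = [[40/73, 200/557], [8/17, 200/269]]; det S = 44332800/185942753
solve [mL_A; mL_B] = S·[w00; w01] and [mR_A; mR_B] = S·[w10; w11]:
  w00 = 1/2, w01 = 1, w10 = -1/2, w11 = 1

1/2 1 -1/2 1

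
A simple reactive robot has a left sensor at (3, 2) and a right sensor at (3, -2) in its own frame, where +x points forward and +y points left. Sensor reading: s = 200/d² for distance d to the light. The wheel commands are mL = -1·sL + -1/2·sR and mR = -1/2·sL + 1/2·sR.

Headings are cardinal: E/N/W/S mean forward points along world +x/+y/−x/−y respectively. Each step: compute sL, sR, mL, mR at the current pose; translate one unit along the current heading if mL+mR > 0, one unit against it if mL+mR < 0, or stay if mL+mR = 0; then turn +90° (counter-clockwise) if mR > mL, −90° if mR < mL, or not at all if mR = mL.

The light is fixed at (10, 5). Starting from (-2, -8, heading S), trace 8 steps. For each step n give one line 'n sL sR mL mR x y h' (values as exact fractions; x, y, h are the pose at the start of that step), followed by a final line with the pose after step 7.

0 50/89 50/113 -7875/10057 -600/10057 -2 -8 S
1 200/181 200/277 -73500/50137 -9600/50137 -2 -7 E
2 100/153 100/101 -17750/15453 2600/15453 -3 -7 N
3 200/481 200/377 -9500/13949 800/13949 -3 -8 W
4 50/89 50/113 -7875/10057 -600/10057 -2 -8 S
5 200/181 200/277 -73500/50137 -9600/50137 -2 -7 E
6 100/153 100/101 -17750/15453 2600/15453 -3 -7 N
7 200/481 200/377 -9500/13949 800/13949 -3 -8 W
final -2 -8 S

n=0: pose=(-2,-8,S); sL=50/89, sR=50/113; mL=-7875/10057, mR=-600/10057; mL+mR=-75/89 → advance -1; mR−mL=7275/10057 → turn +1·90°
n=1: pose=(-2,-7,E); sL=200/181, sR=200/277; mL=-73500/50137, mR=-9600/50137; mL+mR=-300/181 → advance -1; mR−mL=63900/50137 → turn +1·90°
n=2: pose=(-3,-7,N); sL=100/153, sR=100/101; mL=-17750/15453, mR=2600/15453; mL+mR=-50/51 → advance -1; mR−mL=20350/15453 → turn +1·90°
n=3: pose=(-3,-8,W); sL=200/481, sR=200/377; mL=-9500/13949, mR=800/13949; mL+mR=-300/481 → advance -1; mR−mL=10300/13949 → turn +1·90°
n=4: pose=(-2,-8,S); sL=50/89, sR=50/113; mL=-7875/10057, mR=-600/10057; mL+mR=-75/89 → advance -1; mR−mL=7275/10057 → turn +1·90°
n=5: pose=(-2,-7,E); sL=200/181, sR=200/277; mL=-73500/50137, mR=-9600/50137; mL+mR=-300/181 → advance -1; mR−mL=63900/50137 → turn +1·90°
n=6: pose=(-3,-7,N); sL=100/153, sR=100/101; mL=-17750/15453, mR=2600/15453; mL+mR=-50/51 → advance -1; mR−mL=20350/15453 → turn +1·90°
n=7: pose=(-3,-8,W); sL=200/481, sR=200/377; mL=-9500/13949, mR=800/13949; mL+mR=-300/481 → advance -1; mR−mL=10300/13949 → turn +1·90°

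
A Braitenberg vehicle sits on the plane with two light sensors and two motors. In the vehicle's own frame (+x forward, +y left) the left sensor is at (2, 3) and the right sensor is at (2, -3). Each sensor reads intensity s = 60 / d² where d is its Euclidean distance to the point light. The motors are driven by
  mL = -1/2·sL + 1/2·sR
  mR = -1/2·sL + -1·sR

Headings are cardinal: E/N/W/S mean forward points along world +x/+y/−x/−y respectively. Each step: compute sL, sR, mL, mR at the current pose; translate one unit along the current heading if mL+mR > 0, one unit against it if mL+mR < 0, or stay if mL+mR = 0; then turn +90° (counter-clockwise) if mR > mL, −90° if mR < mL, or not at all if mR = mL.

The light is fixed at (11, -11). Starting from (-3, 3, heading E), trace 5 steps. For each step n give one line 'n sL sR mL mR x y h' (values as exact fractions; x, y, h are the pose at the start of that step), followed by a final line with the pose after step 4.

n=0: pose=(-3,3,E); sL=60/433, sR=12/53; mL=1008/22949, mR=-6786/22949; mL+mR=-5778/22949 → advance -1; mR−mL=-18/53 → turn -1·90°
n=1: pose=(-4,3,S); sL=5/24, sR=5/39; mL=-25/624, mR=-145/624; mL+mR=-85/312 → advance -1; mR−mL=-5/26 → turn -1·90°
n=2: pose=(-4,4,W); sL=60/433, sR=60/613; mL=-5400/265429, mR=-44370/265429; mL+mR=-49770/265429 → advance -1; mR−mL=-90/613 → turn -1·90°
n=3: pose=(-3,4,N); sL=30/289, sR=6/41; mL=252/11849, mR=-2349/11849; mL+mR=-2097/11849 → advance -1; mR−mL=-9/41 → turn -1·90°
n=4: pose=(-3,3,E); sL=60/433, sR=12/53; mL=1008/22949, mR=-6786/22949; mL+mR=-5778/22949 → advance -1; mR−mL=-18/53 → turn -1·90°

0 60/433 12/53 1008/22949 -6786/22949 -3 3 E
1 5/24 5/39 -25/624 -145/624 -4 3 S
2 60/433 60/613 -5400/265429 -44370/265429 -4 4 W
3 30/289 6/41 252/11849 -2349/11849 -3 4 N
4 60/433 12/53 1008/22949 -6786/22949 -3 3 E
final -4 3 S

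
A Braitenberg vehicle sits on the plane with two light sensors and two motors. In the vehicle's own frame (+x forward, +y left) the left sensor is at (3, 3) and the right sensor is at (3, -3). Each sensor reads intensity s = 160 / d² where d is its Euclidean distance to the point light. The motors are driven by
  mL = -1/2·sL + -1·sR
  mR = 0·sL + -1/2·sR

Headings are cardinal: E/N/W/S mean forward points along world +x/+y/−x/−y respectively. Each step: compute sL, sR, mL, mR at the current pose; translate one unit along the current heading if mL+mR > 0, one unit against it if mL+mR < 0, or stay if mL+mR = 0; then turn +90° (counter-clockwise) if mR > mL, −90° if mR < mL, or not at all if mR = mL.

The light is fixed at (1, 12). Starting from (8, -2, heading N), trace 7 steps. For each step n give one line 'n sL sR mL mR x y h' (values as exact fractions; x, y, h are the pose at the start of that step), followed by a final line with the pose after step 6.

n=0: pose=(8,-2,N); sL=160/137, sR=160/221; mL=-39600/30277, mR=-80/221; mL+mR=-50560/30277 → advance -1; mR−mL=28640/30277 → turn +1·90°
n=1: pose=(8,-3,W); sL=8/17, sR=1; mL=-21/17, mR=-1/2; mL+mR=-59/34 → advance -1; mR−mL=25/34 → turn +1·90°
n=2: pose=(9,-3,S); sL=32/89, sR=160/349; mL=-19824/31061, mR=-80/349; mL+mR=-26944/31061 → advance -1; mR−mL=12704/31061 → turn +1·90°
n=3: pose=(9,-2,E); sL=80/121, sR=16/41; mL=-3576/4961, mR=-8/41; mL+mR=-4544/4961 → advance -1; mR−mL=2608/4961 → turn +1·90°
n=4: pose=(8,-2,N); sL=160/137, sR=160/221; mL=-39600/30277, mR=-80/221; mL+mR=-50560/30277 → advance -1; mR−mL=28640/30277 → turn +1·90°
n=5: pose=(8,-3,W); sL=8/17, sR=1; mL=-21/17, mR=-1/2; mL+mR=-59/34 → advance -1; mR−mL=25/34 → turn +1·90°
n=6: pose=(9,-3,S); sL=32/89, sR=160/349; mL=-19824/31061, mR=-80/349; mL+mR=-26944/31061 → advance -1; mR−mL=12704/31061 → turn +1·90°

0 160/137 160/221 -39600/30277 -80/221 8 -2 N
1 8/17 1 -21/17 -1/2 8 -3 W
2 32/89 160/349 -19824/31061 -80/349 9 -3 S
3 80/121 16/41 -3576/4961 -8/41 9 -2 E
4 160/137 160/221 -39600/30277 -80/221 8 -2 N
5 8/17 1 -21/17 -1/2 8 -3 W
6 32/89 160/349 -19824/31061 -80/349 9 -3 S
final 9 -2 E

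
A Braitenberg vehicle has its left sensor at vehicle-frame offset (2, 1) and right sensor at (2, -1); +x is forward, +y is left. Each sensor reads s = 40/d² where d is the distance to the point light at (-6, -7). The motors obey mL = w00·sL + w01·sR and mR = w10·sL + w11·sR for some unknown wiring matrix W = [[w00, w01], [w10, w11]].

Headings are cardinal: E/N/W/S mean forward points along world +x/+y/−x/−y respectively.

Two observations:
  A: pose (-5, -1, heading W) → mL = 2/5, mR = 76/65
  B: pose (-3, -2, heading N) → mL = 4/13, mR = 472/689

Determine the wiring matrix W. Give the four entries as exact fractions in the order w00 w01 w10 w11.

obs A: pose=(-5,-1,W) → sL=20/13, sR=4/5, mL=2/5, mR=76/65
obs B: pose=(-3,-2,N) → sL=40/53, sR=8/13, mL=4/13, mR=472/689
sensor matrix S = [[20/13, 4/5], [40/53, 8/13]]; det S = 3072/8957
solve [mL_A; mL_B] = S·[w00; w01] and [mR_A; mR_B] = S·[w10; w11]:
  w00 = 0, w01 = 1/2, w10 = 1/2, w11 = 1/2

0 1/2 1/2 1/2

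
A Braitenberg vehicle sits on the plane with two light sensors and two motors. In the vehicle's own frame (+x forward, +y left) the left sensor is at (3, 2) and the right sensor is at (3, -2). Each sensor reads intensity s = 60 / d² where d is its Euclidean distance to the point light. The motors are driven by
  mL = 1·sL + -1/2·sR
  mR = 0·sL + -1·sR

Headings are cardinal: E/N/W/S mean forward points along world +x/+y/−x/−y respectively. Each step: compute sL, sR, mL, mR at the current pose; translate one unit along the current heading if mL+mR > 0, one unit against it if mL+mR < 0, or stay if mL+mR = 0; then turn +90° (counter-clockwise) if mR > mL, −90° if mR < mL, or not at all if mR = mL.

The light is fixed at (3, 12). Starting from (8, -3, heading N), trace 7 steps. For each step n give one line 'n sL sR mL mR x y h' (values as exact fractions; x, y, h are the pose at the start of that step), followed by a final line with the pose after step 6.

0 20/51 60/193 2330/9843 -60/193 8 -3 N
1 3/13 15/97 387/2522 -15/97 8 -4 E
2 60/397 12/73 1998/28981 -12/73 7 -4 S
3 6/29 6/17 15/493 -6/17 7 -3 W
4 20/51 60/193 2330/9843 -60/193 8 -3 N
5 3/13 15/97 387/2522 -15/97 8 -4 E
6 60/397 12/73 1998/28981 -12/73 7 -4 S
final 7 -3 W

n=0: pose=(8,-3,N); sL=20/51, sR=60/193; mL=2330/9843, mR=-60/193; mL+mR=-730/9843 → advance -1; mR−mL=-5390/9843 → turn -1·90°
n=1: pose=(8,-4,E); sL=3/13, sR=15/97; mL=387/2522, mR=-15/97; mL+mR=-3/2522 → advance -1; mR−mL=-777/2522 → turn -1·90°
n=2: pose=(7,-4,S); sL=60/397, sR=12/73; mL=1998/28981, mR=-12/73; mL+mR=-2766/28981 → advance -1; mR−mL=-6762/28981 → turn -1·90°
n=3: pose=(7,-3,W); sL=6/29, sR=6/17; mL=15/493, mR=-6/17; mL+mR=-159/493 → advance -1; mR−mL=-189/493 → turn -1·90°
n=4: pose=(8,-3,N); sL=20/51, sR=60/193; mL=2330/9843, mR=-60/193; mL+mR=-730/9843 → advance -1; mR−mL=-5390/9843 → turn -1·90°
n=5: pose=(8,-4,E); sL=3/13, sR=15/97; mL=387/2522, mR=-15/97; mL+mR=-3/2522 → advance -1; mR−mL=-777/2522 → turn -1·90°
n=6: pose=(7,-4,S); sL=60/397, sR=12/73; mL=1998/28981, mR=-12/73; mL+mR=-2766/28981 → advance -1; mR−mL=-6762/28981 → turn -1·90°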